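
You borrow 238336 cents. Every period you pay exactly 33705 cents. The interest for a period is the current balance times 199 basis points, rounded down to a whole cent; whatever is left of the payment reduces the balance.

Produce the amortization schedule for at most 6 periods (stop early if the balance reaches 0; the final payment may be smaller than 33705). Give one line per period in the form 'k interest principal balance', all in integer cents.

1. interest=⌊238336·199/10000⌋=4742; principal=33705-4742=28963; balance=238336-28963=209373
2. interest=⌊209373·199/10000⌋=4166; principal=33705-4166=29539; balance=209373-29539=179834
3. interest=⌊179834·199/10000⌋=3578; principal=33705-3578=30127; balance=179834-30127=149707
4. interest=⌊149707·199/10000⌋=2979; principal=33705-2979=30726; balance=149707-30726=118981
5. interest=⌊118981·199/10000⌋=2367; principal=33705-2367=31338; balance=118981-31338=87643
6. interest=⌊87643·199/10000⌋=1744; principal=33705-1744=31961; balance=87643-31961=55682

1 4742 28963 209373
2 4166 29539 179834
3 3578 30127 149707
4 2979 30726 118981
5 2367 31338 87643
6 1744 31961 55682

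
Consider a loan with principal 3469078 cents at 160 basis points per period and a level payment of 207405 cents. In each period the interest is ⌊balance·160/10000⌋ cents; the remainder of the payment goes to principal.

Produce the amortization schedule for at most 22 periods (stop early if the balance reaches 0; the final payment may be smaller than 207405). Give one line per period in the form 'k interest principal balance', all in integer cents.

1. interest=⌊3469078·160/10000⌋=55505; principal=207405-55505=151900; balance=3469078-151900=3317178
2. interest=⌊3317178·160/10000⌋=53074; principal=207405-53074=154331; balance=3317178-154331=3162847
3. interest=⌊3162847·160/10000⌋=50605; principal=207405-50605=156800; balance=3162847-156800=3006047
4. interest=⌊3006047·160/10000⌋=48096; principal=207405-48096=159309; balance=3006047-159309=2846738
5. interest=⌊2846738·160/10000⌋=45547; principal=207405-45547=161858; balance=2846738-161858=2684880
6. interest=⌊2684880·160/10000⌋=42958; principal=207405-42958=164447; balance=2684880-164447=2520433
7. interest=⌊2520433·160/10000⌋=40326; principal=207405-40326=167079; balance=2520433-167079=2353354
8. interest=⌊2353354·160/10000⌋=37653; principal=207405-37653=169752; balance=2353354-169752=2183602
9. interest=⌊2183602·160/10000⌋=34937; principal=207405-34937=172468; balance=2183602-172468=2011134
10. interest=⌊2011134·160/10000⌋=32178; principal=207405-32178=175227; balance=2011134-175227=1835907
11. interest=⌊1835907·160/10000⌋=29374; principal=207405-29374=178031; balance=1835907-178031=1657876
12. interest=⌊1657876·160/10000⌋=26526; principal=207405-26526=180879; balance=1657876-180879=1476997
13. interest=⌊1476997·160/10000⌋=23631; principal=207405-23631=183774; balance=1476997-183774=1293223
14. interest=⌊1293223·160/10000⌋=20691; principal=207405-20691=186714; balance=1293223-186714=1106509
15. interest=⌊1106509·160/10000⌋=17704; principal=207405-17704=189701; balance=1106509-189701=916808
16. interest=⌊916808·160/10000⌋=14668; principal=207405-14668=192737; balance=916808-192737=724071
17. interest=⌊724071·160/10000⌋=11585; principal=207405-11585=195820; balance=724071-195820=528251
18. interest=⌊528251·160/10000⌋=8452; principal=207405-8452=198953; balance=528251-198953=329298
19. interest=⌊329298·160/10000⌋=5268; principal=207405-5268=202137; balance=329298-202137=127161
20. interest=⌊127161·160/10000⌋=2034; principal=min(207405-2034,127161)=127161; balance=127161-127161=0

1 55505 151900 3317178
2 53074 154331 3162847
3 50605 156800 3006047
4 48096 159309 2846738
5 45547 161858 2684880
6 42958 164447 2520433
7 40326 167079 2353354
8 37653 169752 2183602
9 34937 172468 2011134
10 32178 175227 1835907
11 29374 178031 1657876
12 26526 180879 1476997
13 23631 183774 1293223
14 20691 186714 1106509
15 17704 189701 916808
16 14668 192737 724071
17 11585 195820 528251
18 8452 198953 329298
19 5268 202137 127161
20 2034 127161 0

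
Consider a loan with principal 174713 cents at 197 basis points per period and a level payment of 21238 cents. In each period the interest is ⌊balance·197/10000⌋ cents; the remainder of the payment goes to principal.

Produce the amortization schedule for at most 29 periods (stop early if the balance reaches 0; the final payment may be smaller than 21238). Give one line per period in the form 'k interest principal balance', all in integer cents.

1. interest=⌊174713·197/10000⌋=3441; principal=21238-3441=17797; balance=174713-17797=156916
2. interest=⌊156916·197/10000⌋=3091; principal=21238-3091=18147; balance=156916-18147=138769
3. interest=⌊138769·197/10000⌋=2733; principal=21238-2733=18505; balance=138769-18505=120264
4. interest=⌊120264·197/10000⌋=2369; principal=21238-2369=18869; balance=120264-18869=101395
5. interest=⌊101395·197/10000⌋=1997; principal=21238-1997=19241; balance=101395-19241=82154
6. interest=⌊82154·197/10000⌋=1618; principal=21238-1618=19620; balance=82154-19620=62534
7. interest=⌊62534·197/10000⌋=1231; principal=21238-1231=20007; balance=62534-20007=42527
8. interest=⌊42527·197/10000⌋=837; principal=21238-837=20401; balance=42527-20401=22126
9. interest=⌊22126·197/10000⌋=435; principal=21238-435=20803; balance=22126-20803=1323
10. interest=⌊1323·197/10000⌋=26; principal=min(21238-26,1323)=1323; balance=1323-1323=0

1 3441 17797 156916
2 3091 18147 138769
3 2733 18505 120264
4 2369 18869 101395
5 1997 19241 82154
6 1618 19620 62534
7 1231 20007 42527
8 837 20401 22126
9 435 20803 1323
10 26 1323 0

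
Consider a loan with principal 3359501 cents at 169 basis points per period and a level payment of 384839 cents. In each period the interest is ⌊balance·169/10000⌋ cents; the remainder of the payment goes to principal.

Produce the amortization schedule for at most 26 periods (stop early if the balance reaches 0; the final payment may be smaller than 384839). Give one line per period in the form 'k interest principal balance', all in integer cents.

1. interest=⌊3359501·169/10000⌋=56775; principal=384839-56775=328064; balance=3359501-328064=3031437
2. interest=⌊3031437·169/10000⌋=51231; principal=384839-51231=333608; balance=3031437-333608=2697829
3. interest=⌊2697829·169/10000⌋=45593; principal=384839-45593=339246; balance=2697829-339246=2358583
4. interest=⌊2358583·169/10000⌋=39860; principal=384839-39860=344979; balance=2358583-344979=2013604
5. interest=⌊2013604·169/10000⌋=34029; principal=384839-34029=350810; balance=2013604-350810=1662794
6. interest=⌊1662794·169/10000⌋=28101; principal=384839-28101=356738; balance=1662794-356738=1306056
7. interest=⌊1306056·169/10000⌋=22072; principal=384839-22072=362767; balance=1306056-362767=943289
8. interest=⌊943289·169/10000⌋=15941; principal=384839-15941=368898; balance=943289-368898=574391
9. interest=⌊574391·169/10000⌋=9707; principal=384839-9707=375132; balance=574391-375132=199259
10. interest=⌊199259·169/10000⌋=3367; principal=min(384839-3367,199259)=199259; balance=199259-199259=0

1 56775 328064 3031437
2 51231 333608 2697829
3 45593 339246 2358583
4 39860 344979 2013604
5 34029 350810 1662794
6 28101 356738 1306056
7 22072 362767 943289
8 15941 368898 574391
9 9707 375132 199259
10 3367 199259 0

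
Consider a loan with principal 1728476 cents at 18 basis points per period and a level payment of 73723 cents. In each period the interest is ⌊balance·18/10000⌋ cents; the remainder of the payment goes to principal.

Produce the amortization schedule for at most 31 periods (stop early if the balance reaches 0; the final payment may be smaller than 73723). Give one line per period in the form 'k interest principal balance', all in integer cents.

1. interest=⌊1728476·18/10000⌋=3111; principal=73723-3111=70612; balance=1728476-70612=1657864
2. interest=⌊1657864·18/10000⌋=2984; principal=73723-2984=70739; balance=1657864-70739=1587125
3. interest=⌊1587125·18/10000⌋=2856; principal=73723-2856=70867; balance=1587125-70867=1516258
4. interest=⌊1516258·18/10000⌋=2729; principal=73723-2729=70994; balance=1516258-70994=1445264
5. interest=⌊1445264·18/10000⌋=2601; principal=73723-2601=71122; balance=1445264-71122=1374142
6. interest=⌊1374142·18/10000⌋=2473; principal=73723-2473=71250; balance=1374142-71250=1302892
7. interest=⌊1302892·18/10000⌋=2345; principal=73723-2345=71378; balance=1302892-71378=1231514
8. interest=⌊1231514·18/10000⌋=2216; principal=73723-2216=71507; balance=1231514-71507=1160007
9. interest=⌊1160007·18/10000⌋=2088; principal=73723-2088=71635; balance=1160007-71635=1088372
10. interest=⌊1088372·18/10000⌋=1959; principal=73723-1959=71764; balance=1088372-71764=1016608
11. interest=⌊1016608·18/10000⌋=1829; principal=73723-1829=71894; balance=1016608-71894=944714
12. interest=⌊944714·18/10000⌋=1700; principal=73723-1700=72023; balance=944714-72023=872691
13. interest=⌊872691·18/10000⌋=1570; principal=73723-1570=72153; balance=872691-72153=800538
14. interest=⌊800538·18/10000⌋=1440; principal=73723-1440=72283; balance=800538-72283=728255
15. interest=⌊728255·18/10000⌋=1310; principal=73723-1310=72413; balance=728255-72413=655842
16. interest=⌊655842·18/10000⌋=1180; principal=73723-1180=72543; balance=655842-72543=583299
17. interest=⌊583299·18/10000⌋=1049; principal=73723-1049=72674; balance=583299-72674=510625
18. interest=⌊510625·18/10000⌋=919; principal=73723-919=72804; balance=510625-72804=437821
19. interest=⌊437821·18/10000⌋=788; principal=73723-788=72935; balance=437821-72935=364886
20. interest=⌊364886·18/10000⌋=656; principal=73723-656=73067; balance=364886-73067=291819
21. interest=⌊291819·18/10000⌋=525; principal=73723-525=73198; balance=291819-73198=218621
22. interest=⌊218621·18/10000⌋=393; principal=73723-393=73330; balance=218621-73330=145291
23. interest=⌊145291·18/10000⌋=261; principal=73723-261=73462; balance=145291-73462=71829
24. interest=⌊71829·18/10000⌋=129; principal=min(73723-129,71829)=71829; balance=71829-71829=0

1 3111 70612 1657864
2 2984 70739 1587125
3 2856 70867 1516258
4 2729 70994 1445264
5 2601 71122 1374142
6 2473 71250 1302892
7 2345 71378 1231514
8 2216 71507 1160007
9 2088 71635 1088372
10 1959 71764 1016608
11 1829 71894 944714
12 1700 72023 872691
13 1570 72153 800538
14 1440 72283 728255
15 1310 72413 655842
16 1180 72543 583299
17 1049 72674 510625
18 919 72804 437821
19 788 72935 364886
20 656 73067 291819
21 525 73198 218621
22 393 73330 145291
23 261 73462 71829
24 129 71829 0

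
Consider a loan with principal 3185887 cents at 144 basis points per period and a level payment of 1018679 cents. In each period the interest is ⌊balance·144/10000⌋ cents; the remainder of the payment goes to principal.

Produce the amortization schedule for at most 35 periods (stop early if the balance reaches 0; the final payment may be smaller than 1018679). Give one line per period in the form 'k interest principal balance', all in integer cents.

1. interest=⌊3185887·144/10000⌋=45876; principal=1018679-45876=972803; balance=3185887-972803=2213084
2. interest=⌊2213084·144/10000⌋=31868; principal=1018679-31868=986811; balance=2213084-986811=1226273
3. interest=⌊1226273·144/10000⌋=17658; principal=1018679-17658=1001021; balance=1226273-1001021=225252
4. interest=⌊225252·144/10000⌋=3243; principal=min(1018679-3243,225252)=225252; balance=225252-225252=0

1 45876 972803 2213084
2 31868 986811 1226273
3 17658 1001021 225252
4 3243 225252 0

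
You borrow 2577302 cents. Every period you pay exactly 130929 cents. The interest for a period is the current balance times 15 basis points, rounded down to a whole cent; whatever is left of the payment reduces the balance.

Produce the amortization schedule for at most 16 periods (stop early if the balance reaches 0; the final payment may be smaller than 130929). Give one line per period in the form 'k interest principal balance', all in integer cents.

1. interest=⌊2577302·15/10000⌋=3865; principal=130929-3865=127064; balance=2577302-127064=2450238
2. interest=⌊2450238·15/10000⌋=3675; principal=130929-3675=127254; balance=2450238-127254=2322984
3. interest=⌊2322984·15/10000⌋=3484; principal=130929-3484=127445; balance=2322984-127445=2195539
4. interest=⌊2195539·15/10000⌋=3293; principal=130929-3293=127636; balance=2195539-127636=2067903
5. interest=⌊2067903·15/10000⌋=3101; principal=130929-3101=127828; balance=2067903-127828=1940075
6. interest=⌊1940075·15/10000⌋=2910; principal=130929-2910=128019; balance=1940075-128019=1812056
7. interest=⌊1812056·15/10000⌋=2718; principal=130929-2718=128211; balance=1812056-128211=1683845
8. interest=⌊1683845·15/10000⌋=2525; principal=130929-2525=128404; balance=1683845-128404=1555441
9. interest=⌊1555441·15/10000⌋=2333; principal=130929-2333=128596; balance=1555441-128596=1426845
10. interest=⌊1426845·15/10000⌋=2140; principal=130929-2140=128789; balance=1426845-128789=1298056
11. interest=⌊1298056·15/10000⌋=1947; principal=130929-1947=128982; balance=1298056-128982=1169074
12. interest=⌊1169074·15/10000⌋=1753; principal=130929-1753=129176; balance=1169074-129176=1039898
13. interest=⌊1039898·15/10000⌋=1559; principal=130929-1559=129370; balance=1039898-129370=910528
14. interest=⌊910528·15/10000⌋=1365; principal=130929-1365=129564; balance=910528-129564=780964
15. interest=⌊780964·15/10000⌋=1171; principal=130929-1171=129758; balance=780964-129758=651206
16. interest=⌊651206·15/10000⌋=976; principal=130929-976=129953; balance=651206-129953=521253

1 3865 127064 2450238
2 3675 127254 2322984
3 3484 127445 2195539
4 3293 127636 2067903
5 3101 127828 1940075
6 2910 128019 1812056
7 2718 128211 1683845
8 2525 128404 1555441
9 2333 128596 1426845
10 2140 128789 1298056
11 1947 128982 1169074
12 1753 129176 1039898
13 1559 129370 910528
14 1365 129564 780964
15 1171 129758 651206
16 976 129953 521253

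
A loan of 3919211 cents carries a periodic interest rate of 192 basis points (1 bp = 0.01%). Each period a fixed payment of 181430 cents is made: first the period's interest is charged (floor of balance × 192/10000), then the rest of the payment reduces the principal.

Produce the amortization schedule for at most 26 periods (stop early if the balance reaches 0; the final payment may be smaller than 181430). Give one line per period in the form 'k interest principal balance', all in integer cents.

1. interest=⌊3919211·192/10000⌋=75248; principal=181430-75248=106182; balance=3919211-106182=3813029
2. interest=⌊3813029·192/10000⌋=73210; principal=181430-73210=108220; balance=3813029-108220=3704809
3. interest=⌊3704809·192/10000⌋=71132; principal=181430-71132=110298; balance=3704809-110298=3594511
4. interest=⌊3594511·192/10000⌋=69014; principal=181430-69014=112416; balance=3594511-112416=3482095
5. interest=⌊3482095·192/10000⌋=66856; principal=181430-66856=114574; balance=3482095-114574=3367521
6. interest=⌊3367521·192/10000⌋=64656; principal=181430-64656=116774; balance=3367521-116774=3250747
7. interest=⌊3250747·192/10000⌋=62414; principal=181430-62414=119016; balance=3250747-119016=3131731
8. interest=⌊3131731·192/10000⌋=60129; principal=181430-60129=121301; balance=3131731-121301=3010430
9. interest=⌊3010430·192/10000⌋=57800; principal=181430-57800=123630; balance=3010430-123630=2886800
10. interest=⌊2886800·192/10000⌋=55426; principal=181430-55426=126004; balance=2886800-126004=2760796
11. interest=⌊2760796·192/10000⌋=53007; principal=181430-53007=128423; balance=2760796-128423=2632373
12. interest=⌊2632373·192/10000⌋=50541; principal=181430-50541=130889; balance=2632373-130889=2501484
13. interest=⌊2501484·192/10000⌋=48028; principal=181430-48028=133402; balance=2501484-133402=2368082
14. interest=⌊2368082·192/10000⌋=45467; principal=181430-45467=135963; balance=2368082-135963=2232119
15. interest=⌊2232119·192/10000⌋=42856; principal=181430-42856=138574; balance=2232119-138574=2093545
16. interest=⌊2093545·192/10000⌋=40196; principal=181430-40196=141234; balance=2093545-141234=1952311
17. interest=⌊1952311·192/10000⌋=37484; principal=181430-37484=143946; balance=1952311-143946=1808365
18. interest=⌊1808365·192/10000⌋=34720; principal=181430-34720=146710; balance=1808365-146710=1661655
19. interest=⌊1661655·192/10000⌋=31903; principal=181430-31903=149527; balance=1661655-149527=1512128
20. interest=⌊1512128·192/10000⌋=29032; principal=181430-29032=152398; balance=1512128-152398=1359730
21. interest=⌊1359730·192/10000⌋=26106; principal=181430-26106=155324; balance=1359730-155324=1204406
22. interest=⌊1204406·192/10000⌋=23124; principal=181430-23124=158306; balance=1204406-158306=1046100
23. interest=⌊1046100·192/10000⌋=20085; principal=181430-20085=161345; balance=1046100-161345=884755
24. interest=⌊884755·192/10000⌋=16987; principal=181430-16987=164443; balance=884755-164443=720312
25. interest=⌊720312·192/10000⌋=13829; principal=181430-13829=167601; balance=720312-167601=552711
26. interest=⌊552711·192/10000⌋=10612; principal=181430-10612=170818; balance=552711-170818=381893

1 75248 106182 3813029
2 73210 108220 3704809
3 71132 110298 3594511
4 69014 112416 3482095
5 66856 114574 3367521
6 64656 116774 3250747
7 62414 119016 3131731
8 60129 121301 3010430
9 57800 123630 2886800
10 55426 126004 2760796
11 53007 128423 2632373
12 50541 130889 2501484
13 48028 133402 2368082
14 45467 135963 2232119
15 42856 138574 2093545
16 40196 141234 1952311
17 37484 143946 1808365
18 34720 146710 1661655
19 31903 149527 1512128
20 29032 152398 1359730
21 26106 155324 1204406
22 23124 158306 1046100
23 20085 161345 884755
24 16987 164443 720312
25 13829 167601 552711
26 10612 170818 381893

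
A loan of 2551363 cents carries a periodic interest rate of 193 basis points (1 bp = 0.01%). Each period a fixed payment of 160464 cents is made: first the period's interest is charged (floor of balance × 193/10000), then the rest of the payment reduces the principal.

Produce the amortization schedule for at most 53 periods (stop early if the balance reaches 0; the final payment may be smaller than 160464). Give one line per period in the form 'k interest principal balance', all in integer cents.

1. interest=⌊2551363·193/10000⌋=49241; principal=160464-49241=111223; balance=2551363-111223=2440140
2. interest=⌊2440140·193/10000⌋=47094; principal=160464-47094=113370; balance=2440140-113370=2326770
3. interest=⌊2326770·193/10000⌋=44906; principal=160464-44906=115558; balance=2326770-115558=2211212
4. interest=⌊2211212·193/10000⌋=42676; principal=160464-42676=117788; balance=2211212-117788=2093424
5. interest=⌊2093424·193/10000⌋=40403; principal=160464-40403=120061; balance=2093424-120061=1973363
6. interest=⌊1973363·193/10000⌋=38085; principal=160464-38085=122379; balance=1973363-122379=1850984
7. interest=⌊1850984·193/10000⌋=35723; principal=160464-35723=124741; balance=1850984-124741=1726243
8. interest=⌊1726243·193/10000⌋=33316; principal=160464-33316=127148; balance=1726243-127148=1599095
9. interest=⌊1599095·193/10000⌋=30862; principal=160464-30862=129602; balance=1599095-129602=1469493
10. interest=⌊1469493·193/10000⌋=28361; principal=160464-28361=132103; balance=1469493-132103=1337390
11. interest=⌊1337390·193/10000⌋=25811; principal=160464-25811=134653; balance=1337390-134653=1202737
12. interest=⌊1202737·193/10000⌋=23212; principal=160464-23212=137252; balance=1202737-137252=1065485
13. interest=⌊1065485·193/10000⌋=20563; principal=160464-20563=139901; balance=1065485-139901=925584
14. interest=⌊925584·193/10000⌋=17863; principal=160464-17863=142601; balance=925584-142601=782983
15. interest=⌊782983·193/10000⌋=15111; principal=160464-15111=145353; balance=782983-145353=637630
16. interest=⌊637630·193/10000⌋=12306; principal=160464-12306=148158; balance=637630-148158=489472
17. interest=⌊489472·193/10000⌋=9446; principal=160464-9446=151018; balance=489472-151018=338454
18. interest=⌊338454·193/10000⌋=6532; principal=160464-6532=153932; balance=338454-153932=184522
19. interest=⌊184522·193/10000⌋=3561; principal=160464-3561=156903; balance=184522-156903=27619
20. interest=⌊27619·193/10000⌋=533; principal=min(160464-533,27619)=27619; balance=27619-27619=0

1 49241 111223 2440140
2 47094 113370 2326770
3 44906 115558 2211212
4 42676 117788 2093424
5 40403 120061 1973363
6 38085 122379 1850984
7 35723 124741 1726243
8 33316 127148 1599095
9 30862 129602 1469493
10 28361 132103 1337390
11 25811 134653 1202737
12 23212 137252 1065485
13 20563 139901 925584
14 17863 142601 782983
15 15111 145353 637630
16 12306 148158 489472
17 9446 151018 338454
18 6532 153932 184522
19 3561 156903 27619
20 533 27619 0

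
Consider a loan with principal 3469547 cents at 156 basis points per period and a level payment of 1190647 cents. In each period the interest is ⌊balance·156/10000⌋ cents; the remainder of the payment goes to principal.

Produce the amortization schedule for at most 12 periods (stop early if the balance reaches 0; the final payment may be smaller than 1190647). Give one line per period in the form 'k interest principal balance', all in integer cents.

1. interest=⌊3469547·156/10000⌋=54124; principal=1190647-54124=1136523; balance=3469547-1136523=2333024
2. interest=⌊2333024·156/10000⌋=36395; principal=1190647-36395=1154252; balance=2333024-1154252=1178772
3. interest=⌊1178772·156/10000⌋=18388; principal=1190647-18388=1172259; balance=1178772-1172259=6513
4. interest=⌊6513·156/10000⌋=101; principal=min(1190647-101,6513)=6513; balance=6513-6513=0

1 54124 1136523 2333024
2 36395 1154252 1178772
3 18388 1172259 6513
4 101 6513 0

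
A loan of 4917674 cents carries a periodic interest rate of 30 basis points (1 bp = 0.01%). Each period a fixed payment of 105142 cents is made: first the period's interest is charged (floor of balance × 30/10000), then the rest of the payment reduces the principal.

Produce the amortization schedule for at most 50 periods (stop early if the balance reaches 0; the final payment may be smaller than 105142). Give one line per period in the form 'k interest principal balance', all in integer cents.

1 14753 90389 4827285
2 14481 90661 4736624
3 14209 90933 4645691
4 13937 91205 4554486
5 13663 91479 4463007
6 13389 91753 4371254
7 13113 92029 4279225
8 12837 92305 4186920
9 12560 92582 4094338
10 12283 92859 4001479
11 12004 93138 3908341
12 11725 93417 3814924
13 11444 93698 3721226
14 11163 93979 3627247
15 10881 94261 3532986
16 10598 94544 3438442
17 10315 94827 3343615
18 10030 95112 3248503
19 9745 95397 3153106
20 9459 95683 3057423
21 9172 95970 2961453
22 8884 96258 2865195
23 8595 96547 2768648
24 8305 96837 2671811
25 8015 97127 2574684
26 7724 97418 2477266
27 7431 97711 2379555
28 7138 98004 2281551
29 6844 98298 2183253
30 6549 98593 2084660
31 6253 98889 1985771
32 5957 99185 1886586
33 5659 99483 1787103
34 5361 99781 1687322
35 5061 100081 1587241
36 4761 100381 1486860
37 4460 100682 1386178
38 4158 100984 1285194
39 3855 101287 1183907
40 3551 101591 1082316
41 3246 101896 980420
42 2941 102201 878219
43 2634 102508 775711
44 2327 102815 672896
45 2018 103124 569772
46 1709 103433 466339
47 1399 103743 362596
48 1087 104055 258541
49 775 104367 154174
50 462 104680 49494

1. interest=⌊4917674·30/10000⌋=14753; principal=105142-14753=90389; balance=4917674-90389=4827285
2. interest=⌊4827285·30/10000⌋=14481; principal=105142-14481=90661; balance=4827285-90661=4736624
3. interest=⌊4736624·30/10000⌋=14209; principal=105142-14209=90933; balance=4736624-90933=4645691
4. interest=⌊4645691·30/10000⌋=13937; principal=105142-13937=91205; balance=4645691-91205=4554486
5. interest=⌊4554486·30/10000⌋=13663; principal=105142-13663=91479; balance=4554486-91479=4463007
6. interest=⌊4463007·30/10000⌋=13389; principal=105142-13389=91753; balance=4463007-91753=4371254
7. interest=⌊4371254·30/10000⌋=13113; principal=105142-13113=92029; balance=4371254-92029=4279225
8. interest=⌊4279225·30/10000⌋=12837; principal=105142-12837=92305; balance=4279225-92305=4186920
9. interest=⌊4186920·30/10000⌋=12560; principal=105142-12560=92582; balance=4186920-92582=4094338
10. interest=⌊4094338·30/10000⌋=12283; principal=105142-12283=92859; balance=4094338-92859=4001479
11. interest=⌊4001479·30/10000⌋=12004; principal=105142-12004=93138; balance=4001479-93138=3908341
12. interest=⌊3908341·30/10000⌋=11725; principal=105142-11725=93417; balance=3908341-93417=3814924
13. interest=⌊3814924·30/10000⌋=11444; principal=105142-11444=93698; balance=3814924-93698=3721226
14. interest=⌊3721226·30/10000⌋=11163; principal=105142-11163=93979; balance=3721226-93979=3627247
15. interest=⌊3627247·30/10000⌋=10881; principal=105142-10881=94261; balance=3627247-94261=3532986
16. interest=⌊3532986·30/10000⌋=10598; principal=105142-10598=94544; balance=3532986-94544=3438442
17. interest=⌊3438442·30/10000⌋=10315; principal=105142-10315=94827; balance=3438442-94827=3343615
18. interest=⌊3343615·30/10000⌋=10030; principal=105142-10030=95112; balance=3343615-95112=3248503
19. interest=⌊3248503·30/10000⌋=9745; principal=105142-9745=95397; balance=3248503-95397=3153106
20. interest=⌊3153106·30/10000⌋=9459; principal=105142-9459=95683; balance=3153106-95683=3057423
21. interest=⌊3057423·30/10000⌋=9172; principal=105142-9172=95970; balance=3057423-95970=2961453
22. interest=⌊2961453·30/10000⌋=8884; principal=105142-8884=96258; balance=2961453-96258=2865195
23. interest=⌊2865195·30/10000⌋=8595; principal=105142-8595=96547; balance=2865195-96547=2768648
24. interest=⌊2768648·30/10000⌋=8305; principal=105142-8305=96837; balance=2768648-96837=2671811
25. interest=⌊2671811·30/10000⌋=8015; principal=105142-8015=97127; balance=2671811-97127=2574684
26. interest=⌊2574684·30/10000⌋=7724; principal=105142-7724=97418; balance=2574684-97418=2477266
27. interest=⌊2477266·30/10000⌋=7431; principal=105142-7431=97711; balance=2477266-97711=2379555
28. interest=⌊2379555·30/10000⌋=7138; principal=105142-7138=98004; balance=2379555-98004=2281551
29. interest=⌊2281551·30/10000⌋=6844; principal=105142-6844=98298; balance=2281551-98298=2183253
30. interest=⌊2183253·30/10000⌋=6549; principal=105142-6549=98593; balance=2183253-98593=2084660
31. interest=⌊2084660·30/10000⌋=6253; principal=105142-6253=98889; balance=2084660-98889=1985771
32. interest=⌊1985771·30/10000⌋=5957; principal=105142-5957=99185; balance=1985771-99185=1886586
33. interest=⌊1886586·30/10000⌋=5659; principal=105142-5659=99483; balance=1886586-99483=1787103
34. interest=⌊1787103·30/10000⌋=5361; principal=105142-5361=99781; balance=1787103-99781=1687322
35. interest=⌊1687322·30/10000⌋=5061; principal=105142-5061=100081; balance=1687322-100081=1587241
36. interest=⌊1587241·30/10000⌋=4761; principal=105142-4761=100381; balance=1587241-100381=1486860
37. interest=⌊1486860·30/10000⌋=4460; principal=105142-4460=100682; balance=1486860-100682=1386178
38. interest=⌊1386178·30/10000⌋=4158; principal=105142-4158=100984; balance=1386178-100984=1285194
39. interest=⌊1285194·30/10000⌋=3855; principal=105142-3855=101287; balance=1285194-101287=1183907
40. interest=⌊1183907·30/10000⌋=3551; principal=105142-3551=101591; balance=1183907-101591=1082316
41. interest=⌊1082316·30/10000⌋=3246; principal=105142-3246=101896; balance=1082316-101896=980420
42. interest=⌊980420·30/10000⌋=2941; principal=105142-2941=102201; balance=980420-102201=878219
43. interest=⌊878219·30/10000⌋=2634; principal=105142-2634=102508; balance=878219-102508=775711
44. interest=⌊775711·30/10000⌋=2327; principal=105142-2327=102815; balance=775711-102815=672896
45. interest=⌊672896·30/10000⌋=2018; principal=105142-2018=103124; balance=672896-103124=569772
46. interest=⌊569772·30/10000⌋=1709; principal=105142-1709=103433; balance=569772-103433=466339
47. interest=⌊466339·30/10000⌋=1399; principal=105142-1399=103743; balance=466339-103743=362596
48. interest=⌊362596·30/10000⌋=1087; principal=105142-1087=104055; balance=362596-104055=258541
49. interest=⌊258541·30/10000⌋=775; principal=105142-775=104367; balance=258541-104367=154174
50. interest=⌊154174·30/10000⌋=462; principal=105142-462=104680; balance=154174-104680=49494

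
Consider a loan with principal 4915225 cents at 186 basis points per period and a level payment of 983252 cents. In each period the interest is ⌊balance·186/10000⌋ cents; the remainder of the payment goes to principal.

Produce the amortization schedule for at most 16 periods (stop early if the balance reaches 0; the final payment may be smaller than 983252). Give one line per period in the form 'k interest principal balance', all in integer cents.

1. interest=⌊4915225·186/10000⌋=91423; principal=983252-91423=891829; balance=4915225-891829=4023396
2. interest=⌊4023396·186/10000⌋=74835; principal=983252-74835=908417; balance=4023396-908417=3114979
3. interest=⌊3114979·186/10000⌋=57938; principal=983252-57938=925314; balance=3114979-925314=2189665
4. interest=⌊2189665·186/10000⌋=40727; principal=983252-40727=942525; balance=2189665-942525=1247140
5. interest=⌊1247140·186/10000⌋=23196; principal=983252-23196=960056; balance=1247140-960056=287084
6. interest=⌊287084·186/10000⌋=5339; principal=min(983252-5339,287084)=287084; balance=287084-287084=0

1 91423 891829 4023396
2 74835 908417 3114979
3 57938 925314 2189665
4 40727 942525 1247140
5 23196 960056 287084
6 5339 287084 0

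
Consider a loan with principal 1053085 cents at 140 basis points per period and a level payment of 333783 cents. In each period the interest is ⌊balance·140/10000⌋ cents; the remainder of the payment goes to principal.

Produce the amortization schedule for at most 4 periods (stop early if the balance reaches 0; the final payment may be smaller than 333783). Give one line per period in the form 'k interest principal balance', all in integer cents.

1 14743 319040 734045
2 10276 323507 410538
3 5747 328036 82502
4 1155 82502 0

1. interest=⌊1053085·140/10000⌋=14743; principal=333783-14743=319040; balance=1053085-319040=734045
2. interest=⌊734045·140/10000⌋=10276; principal=333783-10276=323507; balance=734045-323507=410538
3. interest=⌊410538·140/10000⌋=5747; principal=333783-5747=328036; balance=410538-328036=82502
4. interest=⌊82502·140/10000⌋=1155; principal=min(333783-1155,82502)=82502; balance=82502-82502=0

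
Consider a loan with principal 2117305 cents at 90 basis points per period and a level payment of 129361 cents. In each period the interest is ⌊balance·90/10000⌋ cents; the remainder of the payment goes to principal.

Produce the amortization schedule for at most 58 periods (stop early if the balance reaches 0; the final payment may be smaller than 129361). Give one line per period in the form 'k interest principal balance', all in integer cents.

1 19055 110306 2006999
2 18062 111299 1895700
3 17061 112300 1783400
4 16050 113311 1670089
5 15030 114331 1555758
6 14001 115360 1440398
7 12963 116398 1324000
8 11916 117445 1206555
9 10858 118503 1088052
10 9792 119569 968483
11 8716 120645 847838
12 7630 121731 726107
13 6534 122827 603280
14 5429 123932 479348
15 4314 125047 354301
16 3188 126173 228128
17 2053 127308 100820
18 907 100820 0

1. interest=⌊2117305·90/10000⌋=19055; principal=129361-19055=110306; balance=2117305-110306=2006999
2. interest=⌊2006999·90/10000⌋=18062; principal=129361-18062=111299; balance=2006999-111299=1895700
3. interest=⌊1895700·90/10000⌋=17061; principal=129361-17061=112300; balance=1895700-112300=1783400
4. interest=⌊1783400·90/10000⌋=16050; principal=129361-16050=113311; balance=1783400-113311=1670089
5. interest=⌊1670089·90/10000⌋=15030; principal=129361-15030=114331; balance=1670089-114331=1555758
6. interest=⌊1555758·90/10000⌋=14001; principal=129361-14001=115360; balance=1555758-115360=1440398
7. interest=⌊1440398·90/10000⌋=12963; principal=129361-12963=116398; balance=1440398-116398=1324000
8. interest=⌊1324000·90/10000⌋=11916; principal=129361-11916=117445; balance=1324000-117445=1206555
9. interest=⌊1206555·90/10000⌋=10858; principal=129361-10858=118503; balance=1206555-118503=1088052
10. interest=⌊1088052·90/10000⌋=9792; principal=129361-9792=119569; balance=1088052-119569=968483
11. interest=⌊968483·90/10000⌋=8716; principal=129361-8716=120645; balance=968483-120645=847838
12. interest=⌊847838·90/10000⌋=7630; principal=129361-7630=121731; balance=847838-121731=726107
13. interest=⌊726107·90/10000⌋=6534; principal=129361-6534=122827; balance=726107-122827=603280
14. interest=⌊603280·90/10000⌋=5429; principal=129361-5429=123932; balance=603280-123932=479348
15. interest=⌊479348·90/10000⌋=4314; principal=129361-4314=125047; balance=479348-125047=354301
16. interest=⌊354301·90/10000⌋=3188; principal=129361-3188=126173; balance=354301-126173=228128
17. interest=⌊228128·90/10000⌋=2053; principal=129361-2053=127308; balance=228128-127308=100820
18. interest=⌊100820·90/10000⌋=907; principal=min(129361-907,100820)=100820; balance=100820-100820=0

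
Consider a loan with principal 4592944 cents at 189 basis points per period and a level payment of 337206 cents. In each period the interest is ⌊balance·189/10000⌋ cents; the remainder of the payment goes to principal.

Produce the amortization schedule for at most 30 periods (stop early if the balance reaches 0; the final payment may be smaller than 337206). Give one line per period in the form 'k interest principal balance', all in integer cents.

1. interest=⌊4592944·189/10000⌋=86806; principal=337206-86806=250400; balance=4592944-250400=4342544
2. interest=⌊4342544·189/10000⌋=82074; principal=337206-82074=255132; balance=4342544-255132=4087412
3. interest=⌊4087412·189/10000⌋=77252; principal=337206-77252=259954; balance=4087412-259954=3827458
4. interest=⌊3827458·189/10000⌋=72338; principal=337206-72338=264868; balance=3827458-264868=3562590
5. interest=⌊3562590·189/10000⌋=67332; principal=337206-67332=269874; balance=3562590-269874=3292716
6. interest=⌊3292716·189/10000⌋=62232; principal=337206-62232=274974; balance=3292716-274974=3017742
7. interest=⌊3017742·189/10000⌋=57035; principal=337206-57035=280171; balance=3017742-280171=2737571
8. interest=⌊2737571·189/10000⌋=51740; principal=337206-51740=285466; balance=2737571-285466=2452105
9. interest=⌊2452105·189/10000⌋=46344; principal=337206-46344=290862; balance=2452105-290862=2161243
10. interest=⌊2161243·189/10000⌋=40847; principal=337206-40847=296359; balance=2161243-296359=1864884
11. interest=⌊1864884·189/10000⌋=35246; principal=337206-35246=301960; balance=1864884-301960=1562924
12. interest=⌊1562924·189/10000⌋=29539; principal=337206-29539=307667; balance=1562924-307667=1255257
13. interest=⌊1255257·189/10000⌋=23724; principal=337206-23724=313482; balance=1255257-313482=941775
14. interest=⌊941775·189/10000⌋=17799; principal=337206-17799=319407; balance=941775-319407=622368
15. interest=⌊622368·189/10000⌋=11762; principal=337206-11762=325444; balance=622368-325444=296924
16. interest=⌊296924·189/10000⌋=5611; principal=min(337206-5611,296924)=296924; balance=296924-296924=0

1 86806 250400 4342544
2 82074 255132 4087412
3 77252 259954 3827458
4 72338 264868 3562590
5 67332 269874 3292716
6 62232 274974 3017742
7 57035 280171 2737571
8 51740 285466 2452105
9 46344 290862 2161243
10 40847 296359 1864884
11 35246 301960 1562924
12 29539 307667 1255257
13 23724 313482 941775
14 17799 319407 622368
15 11762 325444 296924
16 5611 296924 0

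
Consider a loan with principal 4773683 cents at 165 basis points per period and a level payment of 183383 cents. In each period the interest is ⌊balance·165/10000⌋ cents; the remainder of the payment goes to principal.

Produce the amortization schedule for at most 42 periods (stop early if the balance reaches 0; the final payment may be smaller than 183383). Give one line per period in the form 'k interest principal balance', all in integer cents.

1. interest=⌊4773683·165/10000⌋=78765; principal=183383-78765=104618; balance=4773683-104618=4669065
2. interest=⌊4669065·165/10000⌋=77039; principal=183383-77039=106344; balance=4669065-106344=4562721
3. interest=⌊4562721·165/10000⌋=75284; principal=183383-75284=108099; balance=4562721-108099=4454622
4. interest=⌊4454622·165/10000⌋=73501; principal=183383-73501=109882; balance=4454622-109882=4344740
5. interest=⌊4344740·165/10000⌋=71688; principal=183383-71688=111695; balance=4344740-111695=4233045
6. interest=⌊4233045·165/10000⌋=69845; principal=183383-69845=113538; balance=4233045-113538=4119507
7. interest=⌊4119507·165/10000⌋=67971; principal=183383-67971=115412; balance=4119507-115412=4004095
8. interest=⌊4004095·165/10000⌋=66067; principal=183383-66067=117316; balance=4004095-117316=3886779
9. interest=⌊3886779·165/10000⌋=64131; principal=183383-64131=119252; balance=3886779-119252=3767527
10. interest=⌊3767527·165/10000⌋=62164; principal=183383-62164=121219; balance=3767527-121219=3646308
11. interest=⌊3646308·165/10000⌋=60164; principal=183383-60164=123219; balance=3646308-123219=3523089
12. interest=⌊3523089·165/10000⌋=58130; principal=183383-58130=125253; balance=3523089-125253=3397836
13. interest=⌊3397836·165/10000⌋=56064; principal=183383-56064=127319; balance=3397836-127319=3270517
14. interest=⌊3270517·165/10000⌋=53963; principal=183383-53963=129420; balance=3270517-129420=3141097
15. interest=⌊3141097·165/10000⌋=51828; principal=183383-51828=131555; balance=3141097-131555=3009542
16. interest=⌊3009542·165/10000⌋=49657; principal=183383-49657=133726; balance=3009542-133726=2875816
17. interest=⌊2875816·165/10000⌋=47450; principal=183383-47450=135933; balance=2875816-135933=2739883
18. interest=⌊2739883·165/10000⌋=45208; principal=183383-45208=138175; balance=2739883-138175=2601708
19. interest=⌊2601708·165/10000⌋=42928; principal=183383-42928=140455; balance=2601708-140455=2461253
20. interest=⌊2461253·165/10000⌋=40610; principal=183383-40610=142773; balance=2461253-142773=2318480
21. interest=⌊2318480·165/10000⌋=38254; principal=183383-38254=145129; balance=2318480-145129=2173351
22. interest=⌊2173351·165/10000⌋=35860; principal=183383-35860=147523; balance=2173351-147523=2025828
23. interest=⌊2025828·165/10000⌋=33426; principal=183383-33426=149957; balance=2025828-149957=1875871
24. interest=⌊1875871·165/10000⌋=30951; principal=183383-30951=152432; balance=1875871-152432=1723439
25. interest=⌊1723439·165/10000⌋=28436; principal=183383-28436=154947; balance=1723439-154947=1568492
26. interest=⌊1568492·165/10000⌋=25880; principal=183383-25880=157503; balance=1568492-157503=1410989
27. interest=⌊1410989·165/10000⌋=23281; principal=183383-23281=160102; balance=1410989-160102=1250887
28. interest=⌊1250887·165/10000⌋=20639; principal=183383-20639=162744; balance=1250887-162744=1088143
29. interest=⌊1088143·165/10000⌋=17954; principal=183383-17954=165429; balance=1088143-165429=922714
30. interest=⌊922714·165/10000⌋=15224; principal=183383-15224=168159; balance=922714-168159=754555
31. interest=⌊754555·165/10000⌋=12450; principal=183383-12450=170933; balance=754555-170933=583622
32. interest=⌊583622·165/10000⌋=9629; principal=183383-9629=173754; balance=583622-173754=409868
33. interest=⌊409868·165/10000⌋=6762; principal=183383-6762=176621; balance=409868-176621=233247
34. interest=⌊233247·165/10000⌋=3848; principal=183383-3848=179535; balance=233247-179535=53712
35. interest=⌊53712·165/10000⌋=886; principal=min(183383-886,53712)=53712; balance=53712-53712=0

1 78765 104618 4669065
2 77039 106344 4562721
3 75284 108099 4454622
4 73501 109882 4344740
5 71688 111695 4233045
6 69845 113538 4119507
7 67971 115412 4004095
8 66067 117316 3886779
9 64131 119252 3767527
10 62164 121219 3646308
11 60164 123219 3523089
12 58130 125253 3397836
13 56064 127319 3270517
14 53963 129420 3141097
15 51828 131555 3009542
16 49657 133726 2875816
17 47450 135933 2739883
18 45208 138175 2601708
19 42928 140455 2461253
20 40610 142773 2318480
21 38254 145129 2173351
22 35860 147523 2025828
23 33426 149957 1875871
24 30951 152432 1723439
25 28436 154947 1568492
26 25880 157503 1410989
27 23281 160102 1250887
28 20639 162744 1088143
29 17954 165429 922714
30 15224 168159 754555
31 12450 170933 583622
32 9629 173754 409868
33 6762 176621 233247
34 3848 179535 53712
35 886 53712 0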